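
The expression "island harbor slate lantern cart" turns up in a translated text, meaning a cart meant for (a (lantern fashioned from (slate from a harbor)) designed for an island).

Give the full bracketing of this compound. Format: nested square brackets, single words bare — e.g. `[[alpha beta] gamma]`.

Whole compound: head "cart", modifier "island harbor slate lantern".
Inside "island harbor slate lantern": head "lantern" (specifically "harbor slate lantern"), modifier "island".
Inside "harbor slate lantern": head "lantern", modifier "harbor slate".
Inside "harbor slate": head "slate", modifier "harbor".
Putting it together: [[island [[harbor slate] lantern]] cart].

[[island [[harbor slate] lantern]] cart]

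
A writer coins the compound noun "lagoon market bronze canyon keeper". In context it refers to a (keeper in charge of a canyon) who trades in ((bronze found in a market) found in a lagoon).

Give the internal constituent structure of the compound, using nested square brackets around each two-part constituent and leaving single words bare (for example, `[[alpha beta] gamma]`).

[[lagoon [market bronze]] [canyon keeper]]

Overall it is a kind of keeper (specifically "canyon keeper"); the modifier is "lagoon market bronze".
"lagoon market bronze" → head "bronze" (specifically "market bronze"), modifier "lagoon".
"market bronze" → head "bronze", modifier "market".
"canyon keeper" → head "keeper", modifier "canyon".
Putting it together: [[lagoon [market bronze]] [canyon keeper]].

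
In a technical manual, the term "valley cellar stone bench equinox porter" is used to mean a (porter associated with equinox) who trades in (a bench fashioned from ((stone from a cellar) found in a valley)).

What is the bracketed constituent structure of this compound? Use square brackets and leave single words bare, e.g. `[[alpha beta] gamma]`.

[[[valley [cellar stone]] bench] [equinox porter]]

At the top level: head "porter" (specifically "equinox porter"); modifier "valley cellar stone bench".
"valley cellar stone bench" → head "bench", modifier "valley cellar stone".
"valley cellar stone" → head "stone" (specifically "cellar stone"), modifier "valley".
"cellar stone" → head "stone", modifier "cellar".
"equinox porter" → head "porter", modifier "equinox".
Assembled: [[[valley [cellar stone]] bench] [equinox porter]].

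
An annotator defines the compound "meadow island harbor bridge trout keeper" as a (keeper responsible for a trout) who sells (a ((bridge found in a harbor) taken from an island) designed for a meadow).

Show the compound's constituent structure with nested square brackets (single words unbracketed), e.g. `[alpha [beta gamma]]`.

[[meadow [island [harbor bridge]]] [trout keeper]]

The outermost head in the paraphrase is "keeper" (specifically "trout keeper"), modified by "meadow island harbor bridge".
Within "meadow island harbor bridge", the head is "bridge" (specifically "island harbor bridge") and the modifier is "meadow".
Within "island harbor bridge", the head is "bridge" (specifically "harbor bridge") and the modifier is "island".
Within "harbor bridge", the head is "bridge" and the modifier is "harbor".
Within "trout keeper", the head is "keeper" and the modifier is "trout".
Assembled: [[meadow [island [harbor bridge]]] [trout keeper]].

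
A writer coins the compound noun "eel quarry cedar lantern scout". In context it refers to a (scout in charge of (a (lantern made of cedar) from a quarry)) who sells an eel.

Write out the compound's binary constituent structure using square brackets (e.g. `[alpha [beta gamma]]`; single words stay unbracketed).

[eel [[quarry [cedar lantern]] scout]]

At the top level: head "scout" (specifically "quarry cedar lantern scout"); modifier "eel".
"quarry cedar lantern scout" → head "scout", modifier "quarry cedar lantern".
"quarry cedar lantern" → head "lantern" (specifically "cedar lantern"), modifier "quarry".
"cedar lantern" → head "lantern", modifier "cedar".
So the structure is [eel [[quarry [cedar lantern]] scout]].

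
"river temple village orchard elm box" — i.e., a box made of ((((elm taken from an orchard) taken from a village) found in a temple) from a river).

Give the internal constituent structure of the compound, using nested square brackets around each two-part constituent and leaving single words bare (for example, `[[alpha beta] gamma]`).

[[river [temple [village [orchard elm]]]] box]

Overall it is a kind of box; the modifier is "river temple village orchard elm".
"river temple village orchard elm" → head "elm" (specifically "temple village orchard elm"), modifier "river".
"temple village orchard elm" → head "elm" (specifically "village orchard elm"), modifier "temple".
"village orchard elm" → head "elm" (specifically "orchard elm"), modifier "village".
"orchard elm" → head "elm", modifier "orchard".
Putting it together: [[river [temple [village [orchard elm]]]] box].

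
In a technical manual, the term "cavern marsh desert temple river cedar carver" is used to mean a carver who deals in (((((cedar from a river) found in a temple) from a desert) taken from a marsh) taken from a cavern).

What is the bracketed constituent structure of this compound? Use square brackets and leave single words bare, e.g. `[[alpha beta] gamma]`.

[[cavern [marsh [desert [temple [river cedar]]]]] carver]

At the top level: head "carver"; modifier "cavern marsh desert temple river cedar".
Inside "cavern marsh desert temple river cedar": head "cedar" (specifically "marsh desert temple river cedar"), modifier "cavern".
Inside "marsh desert temple river cedar": head "cedar" (specifically "desert temple river cedar"), modifier "marsh".
Inside "desert temple river cedar": head "cedar" (specifically "temple river cedar"), modifier "desert".
Inside "temple river cedar": head "cedar" (specifically "river cedar"), modifier "temple".
Inside "river cedar": head "cedar", modifier "river".
Putting it together: [[cavern [marsh [desert [temple [river cedar]]]]] carver].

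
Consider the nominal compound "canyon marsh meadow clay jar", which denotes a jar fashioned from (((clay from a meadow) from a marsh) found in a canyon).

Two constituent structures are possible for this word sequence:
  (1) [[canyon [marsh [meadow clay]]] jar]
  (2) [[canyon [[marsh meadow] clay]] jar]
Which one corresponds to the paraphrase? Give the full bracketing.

[[canyon [marsh [meadow clay]]] jar]

The paraphrase's head is the "jar" part ("jar"); its modifier is "canyon marsh meadow clay".
That top-level split, carried through the inner groups, gives [[canyon [marsh [meadow clay]]] jar].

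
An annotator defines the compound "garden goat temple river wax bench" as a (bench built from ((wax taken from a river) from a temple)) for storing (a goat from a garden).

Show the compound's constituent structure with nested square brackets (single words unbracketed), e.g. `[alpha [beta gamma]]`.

Overall it is a kind of bench (specifically "temple river wax bench"); the modifier is "garden goat".
"garden goat" → head "goat", modifier "garden".
"temple river wax bench" → head "bench", modifier "temple river wax".
"temple river wax" → head "wax" (specifically "river wax"), modifier "temple".
"river wax" → head "wax", modifier "river".
So the structure is [[garden goat] [[temple [river wax]] bench]].

[[garden goat] [[temple [river wax]] bench]]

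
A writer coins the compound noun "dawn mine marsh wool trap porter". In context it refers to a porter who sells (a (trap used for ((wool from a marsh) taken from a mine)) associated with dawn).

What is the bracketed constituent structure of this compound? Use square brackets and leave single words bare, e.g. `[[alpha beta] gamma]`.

Whole compound: head "porter", modifier "dawn mine marsh wool trap".
Inside "dawn mine marsh wool trap": head "trap" (specifically "mine marsh wool trap"), modifier "dawn".
Inside "mine marsh wool trap": head "trap", modifier "mine marsh wool".
Inside "mine marsh wool": head "wool" (specifically "marsh wool"), modifier "mine".
Inside "marsh wool": head "wool", modifier "marsh".
Putting it together: [[dawn [[mine [marsh wool]] trap]] porter].

[[dawn [[mine [marsh wool]] trap]] porter]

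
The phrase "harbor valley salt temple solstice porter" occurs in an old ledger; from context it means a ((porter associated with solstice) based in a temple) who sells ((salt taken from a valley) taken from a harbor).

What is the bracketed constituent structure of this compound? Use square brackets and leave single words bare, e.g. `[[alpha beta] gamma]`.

[[harbor [valley salt]] [temple [solstice porter]]]

The outermost head in the paraphrase is "porter" (specifically "temple solstice porter"), modified by "harbor valley salt".
Within "harbor valley salt", the head is "salt" (specifically "valley salt") and the modifier is "harbor".
Within "valley salt", the head is "salt" and the modifier is "valley".
Within "temple solstice porter", the head is "porter" (specifically "solstice porter") and the modifier is "temple".
Within "solstice porter", the head is "porter" and the modifier is "solstice".
Assembled: [[harbor [valley salt]] [temple [solstice porter]]].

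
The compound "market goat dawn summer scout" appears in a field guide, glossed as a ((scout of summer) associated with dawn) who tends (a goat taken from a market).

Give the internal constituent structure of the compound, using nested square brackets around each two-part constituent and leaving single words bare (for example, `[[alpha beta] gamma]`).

[[market goat] [dawn [summer scout]]]

Overall it is a kind of scout (specifically "dawn summer scout"); the modifier is "market goat".
Within "market goat", the head is "goat" and the modifier is "market".
Within "dawn summer scout", the head is "scout" (specifically "summer scout") and the modifier is "dawn".
Within "summer scout", the head is "scout" and the modifier is "summer".
Putting it together: [[market goat] [dawn [summer scout]]].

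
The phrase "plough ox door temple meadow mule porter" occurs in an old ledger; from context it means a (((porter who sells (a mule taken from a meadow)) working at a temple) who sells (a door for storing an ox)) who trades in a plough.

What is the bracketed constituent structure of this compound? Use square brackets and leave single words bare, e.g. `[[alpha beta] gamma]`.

[plough [[ox door] [temple [[meadow mule] porter]]]]

The outermost head in the paraphrase is "porter" (specifically "ox door temple meadow mule porter"), modified by "plough".
Within "ox door temple meadow mule porter", the head is "porter" (specifically "temple meadow mule porter") and the modifier is "ox door".
Within "ox door", the head is "door" and the modifier is "ox".
Within "temple meadow mule porter", the head is "porter" (specifically "meadow mule porter") and the modifier is "temple".
Within "meadow mule porter", the head is "porter" and the modifier is "meadow mule".
Within "meadow mule", the head is "mule" and the modifier is "meadow".
So the structure is [plough [[ox door] [temple [[meadow mule] porter]]]].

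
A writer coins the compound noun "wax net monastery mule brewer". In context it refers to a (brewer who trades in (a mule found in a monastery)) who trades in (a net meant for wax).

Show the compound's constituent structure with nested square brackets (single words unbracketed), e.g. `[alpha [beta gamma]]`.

[[wax net] [[monastery mule] brewer]]

The outermost head in the paraphrase is "brewer" (specifically "monastery mule brewer"), modified by "wax net".
"wax net" → head "net", modifier "wax".
"monastery mule brewer" → head "brewer", modifier "monastery mule".
"monastery mule" → head "mule", modifier "monastery".
Putting it together: [[wax net] [[monastery mule] brewer]].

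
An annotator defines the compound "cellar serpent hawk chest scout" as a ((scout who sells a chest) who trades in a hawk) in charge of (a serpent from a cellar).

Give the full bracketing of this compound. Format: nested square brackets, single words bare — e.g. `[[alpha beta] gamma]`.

[[cellar serpent] [hawk [chest scout]]]

The outermost head in the paraphrase is "scout" (specifically "hawk chest scout"), modified by "cellar serpent".
Inside "cellar serpent": head "serpent", modifier "cellar".
Inside "hawk chest scout": head "scout" (specifically "chest scout"), modifier "hawk".
Inside "chest scout": head "scout", modifier "chest".
Putting it together: [[cellar serpent] [hawk [chest scout]]].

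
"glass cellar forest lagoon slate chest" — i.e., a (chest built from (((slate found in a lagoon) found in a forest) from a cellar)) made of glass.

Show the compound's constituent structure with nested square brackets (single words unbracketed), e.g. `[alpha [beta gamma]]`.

[glass [[cellar [forest [lagoon slate]]] chest]]

At the top level: head "chest" (specifically "cellar forest lagoon slate chest"); modifier "glass".
"cellar forest lagoon slate chest" → head "chest", modifier "cellar forest lagoon slate".
"cellar forest lagoon slate" → head "slate" (specifically "forest lagoon slate"), modifier "cellar".
"forest lagoon slate" → head "slate" (specifically "lagoon slate"), modifier "forest".
"lagoon slate" → head "slate", modifier "lagoon".
Assembled: [glass [[cellar [forest [lagoon slate]]] chest]].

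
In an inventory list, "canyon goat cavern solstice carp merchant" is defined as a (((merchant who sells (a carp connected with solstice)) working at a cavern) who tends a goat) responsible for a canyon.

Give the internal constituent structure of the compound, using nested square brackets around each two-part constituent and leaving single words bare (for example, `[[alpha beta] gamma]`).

Whole compound: head "merchant" (specifically "goat cavern solstice carp merchant"), modifier "canyon".
"goat cavern solstice carp merchant" → head "merchant" (specifically "cavern solstice carp merchant"), modifier "goat".
"cavern solstice carp merchant" → head "merchant" (specifically "solstice carp merchant"), modifier "cavern".
"solstice carp merchant" → head "merchant", modifier "solstice carp".
"solstice carp" → head "carp", modifier "solstice".
Putting it together: [canyon [goat [cavern [[solstice carp] merchant]]]].

[canyon [goat [cavern [[solstice carp] merchant]]]]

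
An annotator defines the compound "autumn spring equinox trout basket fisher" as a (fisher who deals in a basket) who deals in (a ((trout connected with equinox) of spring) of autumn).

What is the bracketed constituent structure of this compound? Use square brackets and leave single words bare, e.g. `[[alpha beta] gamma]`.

[[autumn [spring [equinox trout]]] [basket fisher]]

Whole compound: head "fisher" (specifically "basket fisher"), modifier "autumn spring equinox trout".
Within "autumn spring equinox trout", the head is "trout" (specifically "spring equinox trout") and the modifier is "autumn".
Within "spring equinox trout", the head is "trout" (specifically "equinox trout") and the modifier is "spring".
Within "equinox trout", the head is "trout" and the modifier is "equinox".
Within "basket fisher", the head is "fisher" and the modifier is "basket".
Assembled: [[autumn [spring [equinox trout]]] [basket fisher]].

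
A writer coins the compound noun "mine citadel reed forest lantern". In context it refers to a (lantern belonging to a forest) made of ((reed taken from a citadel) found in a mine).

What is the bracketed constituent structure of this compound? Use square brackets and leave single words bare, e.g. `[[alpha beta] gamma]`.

[[mine [citadel reed]] [forest lantern]]

Overall it is a kind of lantern (specifically "forest lantern"); the modifier is "mine citadel reed".
Inside "mine citadel reed": head "reed" (specifically "citadel reed"), modifier "mine".
Inside "citadel reed": head "reed", modifier "citadel".
Inside "forest lantern": head "lantern", modifier "forest".
Putting it together: [[mine [citadel reed]] [forest lantern]].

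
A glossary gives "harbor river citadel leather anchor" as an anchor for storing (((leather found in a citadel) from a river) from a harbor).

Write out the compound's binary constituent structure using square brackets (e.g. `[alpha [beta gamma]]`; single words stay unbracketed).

The outermost head in the paraphrase is "anchor", modified by "harbor river citadel leather".
Within "harbor river citadel leather", the head is "leather" (specifically "river citadel leather") and the modifier is "harbor".
Within "river citadel leather", the head is "leather" (specifically "citadel leather") and the modifier is "river".
Within "citadel leather", the head is "leather" and the modifier is "citadel".
So the structure is [[harbor [river [citadel leather]]] anchor].

[[harbor [river [citadel leather]]] anchor]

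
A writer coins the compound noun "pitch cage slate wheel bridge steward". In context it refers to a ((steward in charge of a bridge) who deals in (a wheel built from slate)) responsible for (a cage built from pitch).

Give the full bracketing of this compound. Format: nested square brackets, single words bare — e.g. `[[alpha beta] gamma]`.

Whole compound: head "steward" (specifically "slate wheel bridge steward"), modifier "pitch cage".
Within "pitch cage", the head is "cage" and the modifier is "pitch".
Within "slate wheel bridge steward", the head is "steward" (specifically "bridge steward") and the modifier is "slate wheel".
Within "slate wheel", the head is "wheel" and the modifier is "slate".
Within "bridge steward", the head is "steward" and the modifier is "bridge".
Putting it together: [[pitch cage] [[slate wheel] [bridge steward]]].

[[pitch cage] [[slate wheel] [bridge steward]]]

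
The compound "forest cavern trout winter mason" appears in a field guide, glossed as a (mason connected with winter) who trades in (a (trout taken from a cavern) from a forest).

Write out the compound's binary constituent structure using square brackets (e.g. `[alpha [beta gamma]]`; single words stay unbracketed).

[[forest [cavern trout]] [winter mason]]

At the top level: head "mason" (specifically "winter mason"); modifier "forest cavern trout".
Within "forest cavern trout", the head is "trout" (specifically "cavern trout") and the modifier is "forest".
Within "cavern trout", the head is "trout" and the modifier is "cavern".
Within "winter mason", the head is "mason" and the modifier is "winter".
Assembled: [[forest [cavern trout]] [winter mason]].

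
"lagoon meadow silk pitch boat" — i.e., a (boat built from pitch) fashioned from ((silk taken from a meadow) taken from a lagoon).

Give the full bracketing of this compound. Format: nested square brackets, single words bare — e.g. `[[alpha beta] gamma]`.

Whole compound: head "boat" (specifically "pitch boat"), modifier "lagoon meadow silk".
Within "lagoon meadow silk", the head is "silk" (specifically "meadow silk") and the modifier is "lagoon".
Within "meadow silk", the head is "silk" and the modifier is "meadow".
Within "pitch boat", the head is "boat" and the modifier is "pitch".
So the structure is [[lagoon [meadow silk]] [pitch boat]].

[[lagoon [meadow silk]] [pitch boat]]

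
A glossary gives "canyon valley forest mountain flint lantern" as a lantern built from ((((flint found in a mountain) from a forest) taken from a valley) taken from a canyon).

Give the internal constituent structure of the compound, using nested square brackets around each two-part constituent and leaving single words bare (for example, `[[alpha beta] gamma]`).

[[canyon [valley [forest [mountain flint]]]] lantern]

The outermost head in the paraphrase is "lantern", modified by "canyon valley forest mountain flint".
"canyon valley forest mountain flint" → head "flint" (specifically "valley forest mountain flint"), modifier "canyon".
"valley forest mountain flint" → head "flint" (specifically "forest mountain flint"), modifier "valley".
"forest mountain flint" → head "flint" (specifically "mountain flint"), modifier "forest".
"mountain flint" → head "flint", modifier "mountain".
Assembled: [[canyon [valley [forest [mountain flint]]]] lantern].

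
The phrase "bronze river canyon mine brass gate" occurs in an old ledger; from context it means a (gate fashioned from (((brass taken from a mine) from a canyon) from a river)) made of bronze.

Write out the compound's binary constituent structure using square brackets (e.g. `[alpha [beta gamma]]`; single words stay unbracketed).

[bronze [[river [canyon [mine brass]]] gate]]

At the top level: head "gate" (specifically "river canyon mine brass gate"); modifier "bronze".
Within "river canyon mine brass gate", the head is "gate" and the modifier is "river canyon mine brass".
Within "river canyon mine brass", the head is "brass" (specifically "canyon mine brass") and the modifier is "river".
Within "canyon mine brass", the head is "brass" (specifically "mine brass") and the modifier is "canyon".
Within "mine brass", the head is "brass" and the modifier is "mine".
Assembled: [bronze [[river [canyon [mine brass]]] gate]].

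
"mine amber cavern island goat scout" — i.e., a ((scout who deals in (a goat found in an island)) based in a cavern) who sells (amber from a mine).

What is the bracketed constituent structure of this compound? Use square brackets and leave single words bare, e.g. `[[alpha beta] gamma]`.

[[mine amber] [cavern [[island goat] scout]]]

Whole compound: head "scout" (specifically "cavern island goat scout"), modifier "mine amber".
"mine amber" → head "amber", modifier "mine".
"cavern island goat scout" → head "scout" (specifically "island goat scout"), modifier "cavern".
"island goat scout" → head "scout", modifier "island goat".
"island goat" → head "goat", modifier "island".
Putting it together: [[mine amber] [cavern [[island goat] scout]]].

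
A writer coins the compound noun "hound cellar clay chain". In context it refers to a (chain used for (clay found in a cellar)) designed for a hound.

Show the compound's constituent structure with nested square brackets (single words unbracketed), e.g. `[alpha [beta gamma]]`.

Whole compound: head "chain" (specifically "cellar clay chain"), modifier "hound".
Inside "cellar clay chain": head "chain", modifier "cellar clay".
Inside "cellar clay": head "clay", modifier "cellar".
Putting it together: [hound [[cellar clay] chain]].

[hound [[cellar clay] chain]]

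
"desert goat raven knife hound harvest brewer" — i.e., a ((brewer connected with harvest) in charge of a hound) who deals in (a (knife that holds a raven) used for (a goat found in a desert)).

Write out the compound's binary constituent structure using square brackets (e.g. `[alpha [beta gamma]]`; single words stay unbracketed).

[[[desert goat] [raven knife]] [hound [harvest brewer]]]

At the top level: head "brewer" (specifically "hound harvest brewer"); modifier "desert goat raven knife".
"desert goat raven knife" → head "knife" (specifically "raven knife"), modifier "desert goat".
"desert goat" → head "goat", modifier "desert".
"raven knife" → head "knife", modifier "raven".
"hound harvest brewer" → head "brewer" (specifically "harvest brewer"), modifier "hound".
"harvest brewer" → head "brewer", modifier "harvest".
Putting it together: [[[desert goat] [raven knife]] [hound [harvest brewer]]].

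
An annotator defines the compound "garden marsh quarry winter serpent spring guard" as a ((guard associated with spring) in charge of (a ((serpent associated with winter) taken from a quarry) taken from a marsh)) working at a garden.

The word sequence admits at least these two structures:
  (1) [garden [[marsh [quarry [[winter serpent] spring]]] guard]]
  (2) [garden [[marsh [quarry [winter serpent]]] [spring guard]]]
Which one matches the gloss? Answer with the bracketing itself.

[garden [[marsh [quarry [winter serpent]]] [spring guard]]]

The paraphrase's head is the "guard" part ("marsh quarry winter serpent spring guard"); its modifier is "garden".
That top-level split, carried through the inner groups, gives [garden [[marsh [quarry [winter serpent]]] [spring guard]]].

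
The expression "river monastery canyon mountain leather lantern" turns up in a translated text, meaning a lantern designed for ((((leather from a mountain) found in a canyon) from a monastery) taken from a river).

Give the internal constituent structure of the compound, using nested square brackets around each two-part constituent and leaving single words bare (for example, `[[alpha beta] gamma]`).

[[river [monastery [canyon [mountain leather]]]] lantern]

Overall it is a kind of lantern; the modifier is "river monastery canyon mountain leather".
Inside "river monastery canyon mountain leather": head "leather" (specifically "monastery canyon mountain leather"), modifier "river".
Inside "monastery canyon mountain leather": head "leather" (specifically "canyon mountain leather"), modifier "monastery".
Inside "canyon mountain leather": head "leather" (specifically "mountain leather"), modifier "canyon".
Inside "mountain leather": head "leather", modifier "mountain".
Putting it together: [[river [monastery [canyon [mountain leather]]]] lantern].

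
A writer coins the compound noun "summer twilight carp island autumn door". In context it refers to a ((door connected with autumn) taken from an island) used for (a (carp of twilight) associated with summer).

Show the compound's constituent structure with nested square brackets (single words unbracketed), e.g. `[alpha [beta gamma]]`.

[[summer [twilight carp]] [island [autumn door]]]

Overall it is a kind of door (specifically "island autumn door"); the modifier is "summer twilight carp".
Inside "summer twilight carp": head "carp" (specifically "twilight carp"), modifier "summer".
Inside "twilight carp": head "carp", modifier "twilight".
Inside "island autumn door": head "door" (specifically "autumn door"), modifier "island".
Inside "autumn door": head "door", modifier "autumn".
Assembled: [[summer [twilight carp]] [island [autumn door]]].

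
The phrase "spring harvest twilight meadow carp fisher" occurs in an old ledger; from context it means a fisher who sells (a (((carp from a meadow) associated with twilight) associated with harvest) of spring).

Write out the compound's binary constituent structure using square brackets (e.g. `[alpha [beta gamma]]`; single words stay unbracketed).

At the top level: head "fisher"; modifier "spring harvest twilight meadow carp".
Within "spring harvest twilight meadow carp", the head is "carp" (specifically "harvest twilight meadow carp") and the modifier is "spring".
Within "harvest twilight meadow carp", the head is "carp" (specifically "twilight meadow carp") and the modifier is "harvest".
Within "twilight meadow carp", the head is "carp" (specifically "meadow carp") and the modifier is "twilight".
Within "meadow carp", the head is "carp" and the modifier is "meadow".
Assembled: [[spring [harvest [twilight [meadow carp]]]] fisher].

[[spring [harvest [twilight [meadow carp]]]] fisher]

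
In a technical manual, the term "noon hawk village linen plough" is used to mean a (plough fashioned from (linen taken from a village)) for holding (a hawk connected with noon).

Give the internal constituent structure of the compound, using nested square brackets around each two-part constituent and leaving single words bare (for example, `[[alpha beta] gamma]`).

[[noon hawk] [[village linen] plough]]

Overall it is a kind of plough (specifically "village linen plough"); the modifier is "noon hawk".
Within "noon hawk", the head is "hawk" and the modifier is "noon".
Within "village linen plough", the head is "plough" and the modifier is "village linen".
Within "village linen", the head is "linen" and the modifier is "village".
Assembled: [[noon hawk] [[village linen] plough]].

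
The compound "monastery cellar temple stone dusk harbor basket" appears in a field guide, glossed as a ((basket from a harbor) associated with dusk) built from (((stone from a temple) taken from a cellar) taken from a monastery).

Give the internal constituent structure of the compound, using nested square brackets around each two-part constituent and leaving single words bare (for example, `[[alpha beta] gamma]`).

[[monastery [cellar [temple stone]]] [dusk [harbor basket]]]

Overall it is a kind of basket (specifically "dusk harbor basket"); the modifier is "monastery cellar temple stone".
"monastery cellar temple stone" → head "stone" (specifically "cellar temple stone"), modifier "monastery".
"cellar temple stone" → head "stone" (specifically "temple stone"), modifier "cellar".
"temple stone" → head "stone", modifier "temple".
"dusk harbor basket" → head "basket" (specifically "harbor basket"), modifier "dusk".
"harbor basket" → head "basket", modifier "harbor".
So the structure is [[monastery [cellar [temple stone]]] [dusk [harbor basket]]].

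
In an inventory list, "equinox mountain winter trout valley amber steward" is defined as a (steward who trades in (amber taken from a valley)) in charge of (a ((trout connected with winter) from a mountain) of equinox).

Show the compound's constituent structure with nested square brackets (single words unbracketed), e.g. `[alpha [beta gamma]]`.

[[equinox [mountain [winter trout]]] [[valley amber] steward]]

The outermost head in the paraphrase is "steward" (specifically "valley amber steward"), modified by "equinox mountain winter trout".
"equinox mountain winter trout" → head "trout" (specifically "mountain winter trout"), modifier "equinox".
"mountain winter trout" → head "trout" (specifically "winter trout"), modifier "mountain".
"winter trout" → head "trout", modifier "winter".
"valley amber steward" → head "steward", modifier "valley amber".
"valley amber" → head "amber", modifier "valley".
Assembled: [[equinox [mountain [winter trout]]] [[valley amber] steward]].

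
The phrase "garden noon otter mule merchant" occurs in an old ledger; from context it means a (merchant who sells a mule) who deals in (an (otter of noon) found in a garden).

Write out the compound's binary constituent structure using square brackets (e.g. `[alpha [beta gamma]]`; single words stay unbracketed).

Overall it is a kind of merchant (specifically "mule merchant"); the modifier is "garden noon otter".
Within "garden noon otter", the head is "otter" (specifically "noon otter") and the modifier is "garden".
Within "noon otter", the head is "otter" and the modifier is "noon".
Within "mule merchant", the head is "merchant" and the modifier is "mule".
Assembled: [[garden [noon otter]] [mule merchant]].

[[garden [noon otter]] [mule merchant]]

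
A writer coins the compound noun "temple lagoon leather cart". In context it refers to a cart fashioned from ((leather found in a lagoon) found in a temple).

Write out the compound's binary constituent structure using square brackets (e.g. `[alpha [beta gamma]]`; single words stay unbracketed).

Whole compound: head "cart", modifier "temple lagoon leather".
"temple lagoon leather" → head "leather" (specifically "lagoon leather"), modifier "temple".
"lagoon leather" → head "leather", modifier "lagoon".
Assembled: [[temple [lagoon leather]] cart].

[[temple [lagoon leather]] cart]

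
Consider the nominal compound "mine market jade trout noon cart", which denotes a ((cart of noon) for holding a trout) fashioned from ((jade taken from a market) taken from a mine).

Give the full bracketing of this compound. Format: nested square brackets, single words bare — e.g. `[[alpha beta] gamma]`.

Overall it is a kind of cart (specifically "trout noon cart"); the modifier is "mine market jade".
"mine market jade" → head "jade" (specifically "market jade"), modifier "mine".
"market jade" → head "jade", modifier "market".
"trout noon cart" → head "cart" (specifically "noon cart"), modifier "trout".
"noon cart" → head "cart", modifier "noon".
Putting it together: [[mine [market jade]] [trout [noon cart]]].

[[mine [market jade]] [trout [noon cart]]]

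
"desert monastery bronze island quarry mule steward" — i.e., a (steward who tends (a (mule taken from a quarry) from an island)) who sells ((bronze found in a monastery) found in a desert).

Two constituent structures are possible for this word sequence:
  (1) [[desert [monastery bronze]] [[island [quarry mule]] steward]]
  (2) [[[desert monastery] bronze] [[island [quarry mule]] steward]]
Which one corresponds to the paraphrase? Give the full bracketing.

[[desert [monastery bronze]] [[island [quarry mule]] steward]]

The paraphrase's head is the "steward" part ("island quarry mule steward"); its modifier is "desert monastery bronze".
That top-level split, carried through the inner groups, gives [[desert [monastery bronze]] [[island [quarry mule]] steward]].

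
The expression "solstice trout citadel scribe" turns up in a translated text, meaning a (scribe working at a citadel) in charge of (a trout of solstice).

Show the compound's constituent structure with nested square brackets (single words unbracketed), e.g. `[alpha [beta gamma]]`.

[[solstice trout] [citadel scribe]]

Whole compound: head "scribe" (specifically "citadel scribe"), modifier "solstice trout".
Inside "solstice trout": head "trout", modifier "solstice".
Inside "citadel scribe": head "scribe", modifier "citadel".
So the structure is [[solstice trout] [citadel scribe]].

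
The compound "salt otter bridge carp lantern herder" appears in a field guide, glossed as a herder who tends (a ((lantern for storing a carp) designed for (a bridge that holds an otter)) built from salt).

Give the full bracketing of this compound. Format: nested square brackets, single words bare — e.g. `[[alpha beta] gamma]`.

Whole compound: head "herder", modifier "salt otter bridge carp lantern".
Within "salt otter bridge carp lantern", the head is "lantern" (specifically "otter bridge carp lantern") and the modifier is "salt".
Within "otter bridge carp lantern", the head is "lantern" (specifically "carp lantern") and the modifier is "otter bridge".
Within "otter bridge", the head is "bridge" and the modifier is "otter".
Within "carp lantern", the head is "lantern" and the modifier is "carp".
Assembled: [[salt [[otter bridge] [carp lantern]]] herder].

[[salt [[otter bridge] [carp lantern]]] herder]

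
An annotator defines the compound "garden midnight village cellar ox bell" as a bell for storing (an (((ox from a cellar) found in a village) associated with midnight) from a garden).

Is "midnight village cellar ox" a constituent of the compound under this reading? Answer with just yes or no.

yes

The paraphrase groups the words so that "midnight village cellar ox" is one unit: it corresponds to a single parenthesized sub-phrase.
The full structure is [[garden [midnight [village [cellar ox]]]] bell], in which [midnight village cellar ox] is a constituent.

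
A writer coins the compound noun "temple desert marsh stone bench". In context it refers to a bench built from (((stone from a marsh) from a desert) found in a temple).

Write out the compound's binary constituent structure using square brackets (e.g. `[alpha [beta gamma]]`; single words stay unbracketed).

[[temple [desert [marsh stone]]] bench]

Whole compound: head "bench", modifier "temple desert marsh stone".
"temple desert marsh stone" → head "stone" (specifically "desert marsh stone"), modifier "temple".
"desert marsh stone" → head "stone" (specifically "marsh stone"), modifier "desert".
"marsh stone" → head "stone", modifier "marsh".
Assembled: [[temple [desert [marsh stone]]] bench].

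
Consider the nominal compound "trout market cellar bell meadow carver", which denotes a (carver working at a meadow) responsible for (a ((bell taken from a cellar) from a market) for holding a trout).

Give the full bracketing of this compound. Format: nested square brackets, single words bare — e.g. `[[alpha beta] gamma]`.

[[trout [market [cellar bell]]] [meadow carver]]

Overall it is a kind of carver (specifically "meadow carver"); the modifier is "trout market cellar bell".
"trout market cellar bell" → head "bell" (specifically "market cellar bell"), modifier "trout".
"market cellar bell" → head "bell" (specifically "cellar bell"), modifier "market".
"cellar bell" → head "bell", modifier "cellar".
"meadow carver" → head "carver", modifier "meadow".
Putting it together: [[trout [market [cellar bell]]] [meadow carver]].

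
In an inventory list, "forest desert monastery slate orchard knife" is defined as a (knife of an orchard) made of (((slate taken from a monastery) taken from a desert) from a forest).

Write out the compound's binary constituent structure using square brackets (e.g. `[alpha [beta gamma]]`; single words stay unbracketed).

Overall it is a kind of knife (specifically "orchard knife"); the modifier is "forest desert monastery slate".
Inside "forest desert monastery slate": head "slate" (specifically "desert monastery slate"), modifier "forest".
Inside "desert monastery slate": head "slate" (specifically "monastery slate"), modifier "desert".
Inside "monastery slate": head "slate", modifier "monastery".
Inside "orchard knife": head "knife", modifier "orchard".
Putting it together: [[forest [desert [monastery slate]]] [orchard knife]].

[[forest [desert [monastery slate]]] [orchard knife]]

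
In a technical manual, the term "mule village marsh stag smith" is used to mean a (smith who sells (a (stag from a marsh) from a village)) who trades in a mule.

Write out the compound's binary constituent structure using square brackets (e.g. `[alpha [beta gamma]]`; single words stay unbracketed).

Whole compound: head "smith" (specifically "village marsh stag smith"), modifier "mule".
Within "village marsh stag smith", the head is "smith" and the modifier is "village marsh stag".
Within "village marsh stag", the head is "stag" (specifically "marsh stag") and the modifier is "village".
Within "marsh stag", the head is "stag" and the modifier is "marsh".
So the structure is [mule [[village [marsh stag]] smith]].

[mule [[village [marsh stag]] smith]]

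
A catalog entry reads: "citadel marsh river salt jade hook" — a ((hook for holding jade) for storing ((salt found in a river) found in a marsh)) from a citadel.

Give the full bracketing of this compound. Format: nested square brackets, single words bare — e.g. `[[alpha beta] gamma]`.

Overall it is a kind of hook (specifically "marsh river salt jade hook"); the modifier is "citadel".
Inside "marsh river salt jade hook": head "hook" (specifically "jade hook"), modifier "marsh river salt".
Inside "marsh river salt": head "salt" (specifically "river salt"), modifier "marsh".
Inside "river salt": head "salt", modifier "river".
Inside "jade hook": head "hook", modifier "jade".
Assembled: [citadel [[marsh [river salt]] [jade hook]]].

[citadel [[marsh [river salt]] [jade hook]]]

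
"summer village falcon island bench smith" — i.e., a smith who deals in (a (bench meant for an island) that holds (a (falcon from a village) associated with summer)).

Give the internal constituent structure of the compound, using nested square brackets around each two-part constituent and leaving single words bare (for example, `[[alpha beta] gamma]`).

[[[summer [village falcon]] [island bench]] smith]

Overall it is a kind of smith; the modifier is "summer village falcon island bench".
"summer village falcon island bench" → head "bench" (specifically "island bench"), modifier "summer village falcon".
"summer village falcon" → head "falcon" (specifically "village falcon"), modifier "summer".
"village falcon" → head "falcon", modifier "village".
"island bench" → head "bench", modifier "island".
Putting it together: [[[summer [village falcon]] [island bench]] smith].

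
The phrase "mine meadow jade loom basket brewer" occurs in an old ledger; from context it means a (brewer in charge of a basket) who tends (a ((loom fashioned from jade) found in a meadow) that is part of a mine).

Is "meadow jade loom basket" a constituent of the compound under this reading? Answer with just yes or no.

no

The top-level split is [mine meadow jade loom] [basket brewer]; the full structure is [[mine [meadow [jade loom]]] [basket brewer]].
"meadow jade loom basket" straddles a constituent boundary, so it is not a single unit.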